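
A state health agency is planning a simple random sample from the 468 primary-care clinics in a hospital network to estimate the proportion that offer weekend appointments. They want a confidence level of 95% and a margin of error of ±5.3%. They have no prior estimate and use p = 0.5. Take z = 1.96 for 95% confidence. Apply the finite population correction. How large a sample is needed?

Unadjusted: n₀ = 1.96² × 0.50 × 0.50 / 0.053² ≈ 341.90, so n₀ = 342.
Finite population correction with N = 468: n = n₀ / (1 + (n₀−1)/N) = 342 / (1 + 341/468) = 342 / 1.7286 ≈ 197.84.
Rounding up, n = 198.

198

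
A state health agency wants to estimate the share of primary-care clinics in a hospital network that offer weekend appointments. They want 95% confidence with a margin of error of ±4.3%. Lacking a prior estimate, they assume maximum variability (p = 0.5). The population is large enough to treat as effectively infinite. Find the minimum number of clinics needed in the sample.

For 95% confidence, z = 1.960.
With p = 0.5, p(1−p) = 0.25.
n = z²·p(1−p)/E² = 1.960² × 0.2500 / 0.043² = 3.8416 × 0.2500 / 0.001849 ≈ 519.42.
Rounding up gives n = 520.

520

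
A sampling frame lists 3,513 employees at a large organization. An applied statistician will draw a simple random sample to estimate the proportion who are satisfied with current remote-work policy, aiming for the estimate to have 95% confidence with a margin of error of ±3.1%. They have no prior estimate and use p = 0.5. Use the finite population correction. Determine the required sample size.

779

For 95% confidence, z = 1.960.
Unadjusted: n₀ = 1.960² × 0.50 × 0.50 / 0.031² ≈ 999.38, so n₀ = 1000.
Finite population correction with N = 3,513: n = n₀ / (1 + (n₀−1)/N) = 1000 / (1 + 999/3513) = 1000 / 1.2844 ≈ 778.59.
Rounding up, n = 779.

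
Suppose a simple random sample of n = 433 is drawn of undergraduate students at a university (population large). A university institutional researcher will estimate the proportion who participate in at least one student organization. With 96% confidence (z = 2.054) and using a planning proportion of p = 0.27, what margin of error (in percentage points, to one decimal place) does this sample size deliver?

4.4

SE(p̂) = √[p(1−p)/n] = √[0.1971/433] = 0.02134.
E = z × SE = 2.054 × 0.02134 = 0.04382, or 4.4 percentage points.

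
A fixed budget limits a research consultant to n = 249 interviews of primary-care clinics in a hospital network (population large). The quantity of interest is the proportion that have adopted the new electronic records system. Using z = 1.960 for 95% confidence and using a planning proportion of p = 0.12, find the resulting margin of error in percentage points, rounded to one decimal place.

SE(p̂) = √[p(1−p)/n] = √[0.1056/249] = 0.02059.
E = z × SE = 1.960 × 0.02059 = 0.04036, or 4.0 percentage points.

4.0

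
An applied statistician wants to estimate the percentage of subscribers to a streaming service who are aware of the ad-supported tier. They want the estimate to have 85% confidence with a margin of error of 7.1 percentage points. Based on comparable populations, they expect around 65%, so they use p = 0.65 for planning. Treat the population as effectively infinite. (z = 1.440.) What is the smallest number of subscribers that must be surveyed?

With p = 0.65, p(1−p) = 0.2275.
n = z²·p(1−p)/E² = 1.440² × 0.2275 / 0.071² = 2.0736 × 0.2275 / 0.005041 ≈ 93.58.
Rounding up gives n = 94.

94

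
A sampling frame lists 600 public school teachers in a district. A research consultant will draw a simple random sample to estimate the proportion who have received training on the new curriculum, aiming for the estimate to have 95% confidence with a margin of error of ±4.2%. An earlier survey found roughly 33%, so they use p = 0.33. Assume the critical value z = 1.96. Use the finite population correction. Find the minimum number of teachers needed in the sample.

Unadjusted: n₀ = 1.96² × 0.33 × 0.67 / 0.042² ≈ 481.51, so n₀ = 482.
Finite population correction with N = 600: n = n₀ / (1 + (n₀−1)/N) = 482 / (1 + 481/600) = 482 / 1.8017 ≈ 267.53.
Rounding up, n = 268.

268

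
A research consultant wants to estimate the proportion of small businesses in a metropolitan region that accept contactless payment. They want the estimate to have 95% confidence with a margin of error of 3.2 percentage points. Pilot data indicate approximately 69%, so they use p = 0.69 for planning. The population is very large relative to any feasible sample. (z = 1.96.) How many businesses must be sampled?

803

With p = 0.69, p(1−p) = 0.2139.
n = z²·p(1−p)/E² = 1.96² × 0.2139 / 0.032² = 3.8416 × 0.2139 / 0.001024 ≈ 802.46.
Rounding up gives n = 803.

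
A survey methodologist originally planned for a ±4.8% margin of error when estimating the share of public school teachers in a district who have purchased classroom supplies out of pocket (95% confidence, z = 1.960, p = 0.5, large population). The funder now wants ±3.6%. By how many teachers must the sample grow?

At ±4.8%: n = 1.960² × 0.2500 / 0.048² ≈ 416.84 → 417.
At ±3.6%: n = 1.960² × 0.2500 / 0.036² ≈ 741.05 → 742.
Additional respondents: 742 − 417 = 325.

325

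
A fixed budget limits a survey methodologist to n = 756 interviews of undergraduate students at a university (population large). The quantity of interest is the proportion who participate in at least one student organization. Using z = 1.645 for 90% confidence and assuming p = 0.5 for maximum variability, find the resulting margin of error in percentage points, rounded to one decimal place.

SE(p̂) = √[p(1−p)/n] = √[0.2500/756] = 0.01818.
E = z × SE = 1.645 × 0.01818 = 0.02991, or 3.0 percentage points.

3.0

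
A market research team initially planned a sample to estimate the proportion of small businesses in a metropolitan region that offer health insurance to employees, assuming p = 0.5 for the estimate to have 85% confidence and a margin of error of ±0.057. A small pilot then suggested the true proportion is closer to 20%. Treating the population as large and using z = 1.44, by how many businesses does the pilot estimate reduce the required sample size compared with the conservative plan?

Conservative (p = 0.5): n = 1.44² × 0.25 / 0.057² ≈ 159.56 → 160.
Using p = 0.20: p(1−p) = 0.1600, so n = 1.44² × 0.1600 / 0.057² ≈ 102.12 → 103.
Reduction: 160 − 103 = 57.

57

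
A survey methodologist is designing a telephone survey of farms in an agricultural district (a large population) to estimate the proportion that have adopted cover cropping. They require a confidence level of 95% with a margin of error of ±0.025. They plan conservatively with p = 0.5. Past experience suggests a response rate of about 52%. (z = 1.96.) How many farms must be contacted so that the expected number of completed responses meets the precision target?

2956

Completed interviews needed: n₀ = 1.96² × 0.2500 / 0.025² ≈ 1536.64 → 1537.
At a 52% response rate, contacts needed = 1537 / 0.52 ≈ 2955.77 → 2956.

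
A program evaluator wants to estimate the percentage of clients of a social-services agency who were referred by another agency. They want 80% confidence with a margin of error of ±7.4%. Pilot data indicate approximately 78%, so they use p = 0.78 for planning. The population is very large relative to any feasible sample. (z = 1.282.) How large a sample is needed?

With p = 0.78, p(1−p) = 0.1716.
n = z²·p(1−p)/E² = 1.282² × 0.1716 / 0.074² = 1.6435 × 0.1716 / 0.005476 ≈ 51.50.
Rounding up gives n = 52.

52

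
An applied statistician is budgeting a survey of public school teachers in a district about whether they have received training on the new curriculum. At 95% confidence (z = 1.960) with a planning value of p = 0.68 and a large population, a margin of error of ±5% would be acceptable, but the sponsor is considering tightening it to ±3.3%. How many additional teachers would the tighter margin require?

433

At ±5%: n = 1.960² × 0.2176 / 0.050² ≈ 334.37 → 335.
At ±3.3%: n = 1.960² × 0.2176 / 0.033² ≈ 767.61 → 768.
Additional respondents: 768 − 335 = 433.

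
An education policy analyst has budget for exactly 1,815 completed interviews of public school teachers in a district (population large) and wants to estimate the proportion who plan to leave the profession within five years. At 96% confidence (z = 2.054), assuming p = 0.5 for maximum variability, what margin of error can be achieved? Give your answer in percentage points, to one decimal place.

SE(p̂) = √[p(1−p)/n] = √[0.2500/1815] = 0.01174.
E = z × SE = 2.054 × 0.01174 = 0.02411, or 2.4 percentage points.

2.4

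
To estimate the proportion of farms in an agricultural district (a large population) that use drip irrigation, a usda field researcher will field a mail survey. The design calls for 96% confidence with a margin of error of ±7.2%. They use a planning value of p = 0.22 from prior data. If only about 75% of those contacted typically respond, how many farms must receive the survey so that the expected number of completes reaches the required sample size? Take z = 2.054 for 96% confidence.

187

Completed interviews needed: n₀ = 2.054² × 0.1716 / 0.072² ≈ 139.65 → 140.
At a 75% response rate, contacts needed = 140 / 0.75 ≈ 186.67 → 187.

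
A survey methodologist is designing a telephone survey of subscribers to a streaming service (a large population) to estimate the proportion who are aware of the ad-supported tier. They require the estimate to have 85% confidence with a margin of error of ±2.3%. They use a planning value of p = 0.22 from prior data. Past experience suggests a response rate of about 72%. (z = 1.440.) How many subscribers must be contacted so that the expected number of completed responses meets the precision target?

935

Completed interviews needed: n₀ = 1.440² × 0.1716 / 0.023² ≈ 672.65 → 673.
At a 72% response rate, contacts needed = 673 / 0.72 ≈ 934.72 → 935.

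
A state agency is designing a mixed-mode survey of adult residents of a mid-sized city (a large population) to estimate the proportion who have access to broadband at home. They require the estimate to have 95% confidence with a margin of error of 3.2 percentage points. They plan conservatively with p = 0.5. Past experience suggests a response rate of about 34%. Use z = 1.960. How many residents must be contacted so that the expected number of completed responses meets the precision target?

Completed interviews needed: n₀ = 1.960² × 0.2500 / 0.032² ≈ 937.89 → 938.
At a 34% response rate, contacts needed = 938 / 0.34 ≈ 2758.82 → 2759.

2759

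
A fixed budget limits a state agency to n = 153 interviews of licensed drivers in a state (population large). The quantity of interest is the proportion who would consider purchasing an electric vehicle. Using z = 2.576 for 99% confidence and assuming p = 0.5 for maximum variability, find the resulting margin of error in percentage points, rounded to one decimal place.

10.4

SE(p̂) = √[p(1−p)/n] = √[0.2500/153] = 0.04042.
E = z × SE = 2.576 × 0.04042 = 0.10413, or 10.4 percentage points.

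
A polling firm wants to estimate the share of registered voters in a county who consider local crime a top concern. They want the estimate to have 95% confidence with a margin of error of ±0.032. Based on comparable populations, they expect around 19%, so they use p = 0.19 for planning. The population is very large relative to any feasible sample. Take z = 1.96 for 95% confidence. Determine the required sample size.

With p = 0.19, p(1−p) = 0.1539.
n = z²·p(1−p)/E² = 1.96² × 0.1539 / 0.032² = 3.8416 × 0.1539 / 0.001024 ≈ 577.37.
Rounding up gives n = 578.

578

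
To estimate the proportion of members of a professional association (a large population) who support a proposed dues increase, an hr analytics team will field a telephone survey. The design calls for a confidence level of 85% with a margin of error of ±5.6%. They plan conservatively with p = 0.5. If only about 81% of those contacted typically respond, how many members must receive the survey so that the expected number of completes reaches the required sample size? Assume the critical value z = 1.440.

205

Completed interviews needed: n₀ = 1.440² × 0.2500 / 0.056² ≈ 165.31 → 166.
At an 81% response rate, contacts needed = 166 / 0.81 ≈ 204.94 → 205.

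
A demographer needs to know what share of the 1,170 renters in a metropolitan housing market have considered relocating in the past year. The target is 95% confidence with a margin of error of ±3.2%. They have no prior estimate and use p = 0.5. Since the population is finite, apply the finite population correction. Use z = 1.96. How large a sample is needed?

Unadjusted: n₀ = 1.96² × 0.50 × 0.50 / 0.032² ≈ 937.89, so n₀ = 938.
Finite population correction with N = 1,170: n = n₀ / (1 + (n₀−1)/N) = 938 / (1 + 937/1170) = 938 / 1.8009 ≈ 520.86.
Rounding up, n = 521.

521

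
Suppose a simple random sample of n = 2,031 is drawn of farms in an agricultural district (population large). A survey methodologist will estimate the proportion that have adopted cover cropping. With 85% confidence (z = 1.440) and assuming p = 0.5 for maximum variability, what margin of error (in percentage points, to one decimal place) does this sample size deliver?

1.6

SE(p̂) = √[p(1−p)/n] = √[0.2500/2031] = 0.01109.
E = z × SE = 1.440 × 0.01109 = 0.01598, or 1.6 percentage points.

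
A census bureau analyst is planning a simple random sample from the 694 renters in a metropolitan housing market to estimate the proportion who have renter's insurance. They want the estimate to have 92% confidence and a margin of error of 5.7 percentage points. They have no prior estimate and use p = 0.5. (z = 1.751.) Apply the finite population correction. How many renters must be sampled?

177

Unadjusted: n₀ = 1.751² × 0.50 × 0.50 / 0.057² ≈ 235.92, so n₀ = 236.
Finite population correction with N = 694: n = n₀ / (1 + (n₀−1)/N) = 236 / (1 + 235/694) = 236 / 1.3386 ≈ 176.30.
Rounding up, n = 177.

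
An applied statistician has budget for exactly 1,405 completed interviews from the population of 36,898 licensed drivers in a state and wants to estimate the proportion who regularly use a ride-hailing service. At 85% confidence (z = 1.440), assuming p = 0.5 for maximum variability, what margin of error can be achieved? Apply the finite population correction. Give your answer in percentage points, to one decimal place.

Finite-population factor: (N−n)/(N−1) = (36898−1405)/(36898−1) = 0.9619.
SE(p̂) = √[p(1−p)/n · (N−n)/(N−1)] = √[0.2500/1405 × 0.9619] = 0.01308.
E = z × SE = 1.440 × 0.01308 = 0.01884 ≈ 1.9 percentage points.

1.9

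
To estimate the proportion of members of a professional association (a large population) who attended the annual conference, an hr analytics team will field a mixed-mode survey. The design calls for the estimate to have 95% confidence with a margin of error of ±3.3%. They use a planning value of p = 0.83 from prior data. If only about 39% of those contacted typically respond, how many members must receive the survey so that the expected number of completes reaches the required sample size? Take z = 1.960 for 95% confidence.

Completed interviews needed: n₀ = 1.960² × 0.1411 / 0.033² ≈ 497.75 → 498.
At a 39% response rate, contacts needed = 498 / 0.39 ≈ 1276.92 → 1277.

1277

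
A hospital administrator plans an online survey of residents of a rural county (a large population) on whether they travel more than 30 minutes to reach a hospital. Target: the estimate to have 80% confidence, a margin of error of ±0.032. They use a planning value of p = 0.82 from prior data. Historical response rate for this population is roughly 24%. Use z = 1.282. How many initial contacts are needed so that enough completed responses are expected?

988

Completed interviews needed: n₀ = 1.282² × 0.1476 / 0.032² ≈ 236.90 → 237.
At a 24% response rate, contacts needed = 237 / 0.24 ≈ 987.50 → 988.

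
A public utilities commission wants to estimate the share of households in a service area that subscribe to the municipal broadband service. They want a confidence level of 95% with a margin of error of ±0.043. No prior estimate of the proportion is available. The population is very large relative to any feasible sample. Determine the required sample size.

520

For 95% confidence, z = 1.96.
With no prior estimate, use p = 0.5, giving p(1−p) = 0.25.
n = z²·p(1−p)/E² = 1.96² × 0.2500 / 0.043² = 3.8416 × 0.2500 / 0.001849 ≈ 519.42.
Rounding up gives n = 520.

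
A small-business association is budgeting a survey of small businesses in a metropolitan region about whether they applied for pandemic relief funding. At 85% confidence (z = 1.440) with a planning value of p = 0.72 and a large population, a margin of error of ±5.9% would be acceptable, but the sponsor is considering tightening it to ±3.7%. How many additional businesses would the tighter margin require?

185

At ±5.9%: n = 1.440² × 0.2016 / 0.059² ≈ 120.09 → 121.
At ±3.7%: n = 1.440² × 0.2016 / 0.037² ≈ 305.36 → 306.
Additional respondents: 306 − 121 = 185.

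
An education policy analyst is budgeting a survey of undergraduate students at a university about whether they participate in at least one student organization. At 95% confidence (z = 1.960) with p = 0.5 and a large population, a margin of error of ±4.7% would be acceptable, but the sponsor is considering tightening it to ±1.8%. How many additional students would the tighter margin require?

At ±4.7%: n = 1.960² × 0.2500 / 0.047² ≈ 434.77 → 435.
At ±1.8%: n = 1.960² × 0.2500 / 0.018² ≈ 2964.20 → 2965.
Additional respondents: 2965 − 435 = 2530.

2530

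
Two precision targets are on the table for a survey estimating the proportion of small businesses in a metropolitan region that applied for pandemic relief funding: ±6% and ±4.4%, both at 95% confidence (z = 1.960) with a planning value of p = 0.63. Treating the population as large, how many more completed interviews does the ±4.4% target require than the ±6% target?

At ±6%: n = 1.960² × 0.2331 / 0.060² ≈ 248.74 → 249.
At ±4.4%: n = 1.960² × 0.2331 / 0.044² ≈ 462.54 → 463.
Additional respondents: 463 − 249 = 214.

214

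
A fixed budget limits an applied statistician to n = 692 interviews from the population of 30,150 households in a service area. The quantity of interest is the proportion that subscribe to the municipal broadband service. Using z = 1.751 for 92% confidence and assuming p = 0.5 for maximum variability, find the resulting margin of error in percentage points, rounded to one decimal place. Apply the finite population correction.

Finite-population factor: (N−n)/(N−1) = (30150−692)/(30150−1) = 0.9771.
SE(p̂) = √[p(1−p)/n · (N−n)/(N−1)] = √[0.2500/692 × 0.9771] = 0.01879.
E = z × SE = 1.751 × 0.01879 = 0.03290 ≈ 3.3 percentage points.

3.3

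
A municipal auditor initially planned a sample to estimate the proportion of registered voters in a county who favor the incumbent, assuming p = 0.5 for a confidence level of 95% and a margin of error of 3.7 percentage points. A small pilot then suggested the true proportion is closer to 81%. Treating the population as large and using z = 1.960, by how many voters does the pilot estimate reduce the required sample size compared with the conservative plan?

270

Conservative (p = 0.5): n = 1.960² × 0.25 / 0.037² ≈ 701.53 → 702.
Using p = 0.81: p(1−p) = 0.1539, so n = 1.960² × 0.1539 / 0.037² ≈ 431.86 → 432.
Reduction: 702 − 432 = 270.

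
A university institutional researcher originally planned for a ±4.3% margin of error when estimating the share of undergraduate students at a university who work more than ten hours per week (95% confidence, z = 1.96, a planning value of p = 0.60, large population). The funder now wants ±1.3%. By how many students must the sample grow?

At ±4.3%: n = 1.96² × 0.2400 / 0.043² ≈ 498.64 → 499.
At ±1.3%: n = 1.96² × 0.2400 / 0.013² ≈ 5455.53 → 5456.
Additional respondents: 5456 − 499 = 4957.

4957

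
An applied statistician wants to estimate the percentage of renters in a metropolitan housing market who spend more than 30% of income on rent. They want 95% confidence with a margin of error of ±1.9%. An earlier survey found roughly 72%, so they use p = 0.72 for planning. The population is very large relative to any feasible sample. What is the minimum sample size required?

2146

For 95% confidence, z = 1.960.
With p = 0.72, p(1−p) = 0.2016.
n = z²·p(1−p)/E² = 1.960² × 0.2016 / 0.019² = 3.8416 × 0.2016 / 0.000361 ≈ 2145.34.
Rounding up gives n = 2146.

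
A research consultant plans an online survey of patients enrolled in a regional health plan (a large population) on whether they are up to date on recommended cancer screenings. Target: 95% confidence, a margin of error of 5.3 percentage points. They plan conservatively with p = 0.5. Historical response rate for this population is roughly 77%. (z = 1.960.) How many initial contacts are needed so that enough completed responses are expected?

Completed interviews needed: n₀ = 1.960² × 0.2500 / 0.053² ≈ 341.90 → 342.
At a 77% response rate, contacts needed = 342 / 0.77 ≈ 444.16 → 445.

445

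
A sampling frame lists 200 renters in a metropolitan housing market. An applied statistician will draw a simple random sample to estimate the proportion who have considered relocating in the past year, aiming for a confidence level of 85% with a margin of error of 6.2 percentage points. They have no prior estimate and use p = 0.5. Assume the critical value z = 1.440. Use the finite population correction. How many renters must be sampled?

Unadjusted: n₀ = 1.440² × 0.50 × 0.50 / 0.062² ≈ 134.86, so n₀ = 135.
Finite population correction with N = 200: n = n₀ / (1 + (n₀−1)/N) = 135 / (1 + 134/200) = 135 / 1.6700 ≈ 80.84.
Rounding up, n = 81.

81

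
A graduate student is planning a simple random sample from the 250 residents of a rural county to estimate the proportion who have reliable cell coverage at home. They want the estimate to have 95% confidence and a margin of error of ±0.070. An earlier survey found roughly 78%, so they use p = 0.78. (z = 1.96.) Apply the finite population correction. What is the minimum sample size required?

Unadjusted: n₀ = 1.96² × 0.78 × 0.22 / 0.070² ≈ 134.53, so n₀ = 135.
Finite population correction with N = 250: n = n₀ / (1 + (n₀−1)/N) = 135 / (1 + 134/250) = 135 / 1.5360 ≈ 87.89.
Rounding up, n = 88.

88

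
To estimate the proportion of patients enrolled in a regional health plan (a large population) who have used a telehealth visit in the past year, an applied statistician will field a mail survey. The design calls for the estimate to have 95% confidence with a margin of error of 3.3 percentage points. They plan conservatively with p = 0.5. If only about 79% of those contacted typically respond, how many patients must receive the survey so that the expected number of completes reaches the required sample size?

1117

For 95% confidence, z = 1.960.
Completed interviews needed: n₀ = 1.960² × 0.2500 / 0.033² ≈ 881.91 → 882.
At a 79% response rate, contacts needed = 882 / 0.79 ≈ 1116.46 → 1117.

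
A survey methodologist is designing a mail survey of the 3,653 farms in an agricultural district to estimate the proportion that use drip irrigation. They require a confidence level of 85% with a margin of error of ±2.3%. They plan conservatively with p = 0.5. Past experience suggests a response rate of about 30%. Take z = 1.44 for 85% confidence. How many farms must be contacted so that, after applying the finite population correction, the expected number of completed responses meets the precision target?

2577

Completed interviews needed (unadjusted): n₀ = 1.44² × 0.2500 / 0.023² ≈ 979.96 → 980.
FPC for N = 3,653: n = 980 / (1 + 979/3653) = 980 / 1.2680 ≈ 772.87 → 773.
At a 30% response rate, contacts needed = 773 / 0.30 ≈ 2576.67 → 2577.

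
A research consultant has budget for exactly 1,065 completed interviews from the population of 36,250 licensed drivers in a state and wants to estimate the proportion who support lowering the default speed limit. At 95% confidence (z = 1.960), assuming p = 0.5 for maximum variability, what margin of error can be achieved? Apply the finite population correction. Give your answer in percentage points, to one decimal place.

3.0

Finite-population factor: (N−n)/(N−1) = (36250−1065)/(36250−1) = 0.9706.
SE(p̂) = √[p(1−p)/n · (N−n)/(N−1)] = √[0.2500/1065 × 0.9706] = 0.01509.
E = z × SE = 1.960 × 0.01509 = 0.02959 ≈ 3.0 percentage points.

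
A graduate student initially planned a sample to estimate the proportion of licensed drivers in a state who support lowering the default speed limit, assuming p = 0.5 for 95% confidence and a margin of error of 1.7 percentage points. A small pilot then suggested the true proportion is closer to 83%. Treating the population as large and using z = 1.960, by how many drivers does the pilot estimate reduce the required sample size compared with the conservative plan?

Conservative (p = 0.5): n = 1.960² × 0.25 / 0.017² ≈ 3323.18 → 3324.
Using p = 0.83: p(1−p) = 0.1411, so n = 1.960² × 0.1411 / 0.017² ≈ 1875.60 → 1876.
Reduction: 3324 − 1876 = 1448.

1448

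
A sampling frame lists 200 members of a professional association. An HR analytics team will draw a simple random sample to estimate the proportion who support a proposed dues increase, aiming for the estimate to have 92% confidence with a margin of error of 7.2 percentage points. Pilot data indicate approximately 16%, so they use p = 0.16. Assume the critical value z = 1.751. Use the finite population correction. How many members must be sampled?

Unadjusted: n₀ = 1.751² × 0.16 × 0.84 / 0.072² ≈ 79.49, so n₀ = 80.
Finite population correction with N = 200: n = n₀ / (1 + (n₀−1)/N) = 80 / (1 + 79/200) = 80 / 1.3950 ≈ 57.35.
Rounding up, n = 58.

58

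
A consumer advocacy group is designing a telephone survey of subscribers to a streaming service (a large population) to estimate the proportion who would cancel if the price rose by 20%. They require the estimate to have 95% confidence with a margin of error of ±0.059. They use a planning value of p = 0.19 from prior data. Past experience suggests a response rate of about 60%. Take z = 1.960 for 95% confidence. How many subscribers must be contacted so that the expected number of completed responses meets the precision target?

Completed interviews needed: n₀ = 1.960² × 0.1539 / 0.059² ≈ 169.84 → 170.
At a 60% response rate, contacts needed = 170 / 0.60 ≈ 283.33 → 284.

284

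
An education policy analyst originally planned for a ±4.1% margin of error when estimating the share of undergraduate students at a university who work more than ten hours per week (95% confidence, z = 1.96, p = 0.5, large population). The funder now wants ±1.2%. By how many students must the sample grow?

At ±4.1%: n = 1.96² × 0.2500 / 0.041² ≈ 571.33 → 572.
At ±1.2%: n = 1.96² × 0.2500 / 0.012² ≈ 6669.44 → 6670.
Additional respondents: 6670 − 572 = 6098.

6098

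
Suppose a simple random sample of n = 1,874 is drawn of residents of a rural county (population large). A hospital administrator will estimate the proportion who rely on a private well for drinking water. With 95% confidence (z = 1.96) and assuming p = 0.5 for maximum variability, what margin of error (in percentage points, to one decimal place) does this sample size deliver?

2.3

SE(p̂) = √[p(1−p)/n] = √[0.2500/1874] = 0.01155.
E = z × SE = 1.96 × 0.01155 = 0.02264, or 2.3 percentage points.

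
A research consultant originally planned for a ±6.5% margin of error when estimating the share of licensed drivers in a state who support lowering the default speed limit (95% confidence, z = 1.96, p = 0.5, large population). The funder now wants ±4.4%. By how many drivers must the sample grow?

269

At ±6.5%: n = 1.96² × 0.2500 / 0.065² ≈ 227.31 → 228.
At ±4.4%: n = 1.96² × 0.2500 / 0.044² ≈ 496.07 → 497.
Additional respondents: 497 − 228 = 269.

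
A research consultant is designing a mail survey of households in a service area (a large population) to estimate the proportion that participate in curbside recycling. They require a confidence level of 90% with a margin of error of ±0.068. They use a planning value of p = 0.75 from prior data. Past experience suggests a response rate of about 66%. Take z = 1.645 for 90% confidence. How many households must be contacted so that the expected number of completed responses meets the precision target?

Completed interviews needed: n₀ = 1.645² × 0.1875 / 0.068² ≈ 109.73 → 110.
At a 66% response rate, contacts needed = 110 / 0.66 ≈ 166.67 → 167.

167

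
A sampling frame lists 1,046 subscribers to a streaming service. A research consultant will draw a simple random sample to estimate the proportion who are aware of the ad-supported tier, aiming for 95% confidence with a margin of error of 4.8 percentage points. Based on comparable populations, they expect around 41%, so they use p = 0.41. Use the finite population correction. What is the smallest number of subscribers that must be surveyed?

292

For 95% confidence, z = 1.960.
Unadjusted: n₀ = 1.960² × 0.41 × 0.59 / 0.048² ≈ 403.33, so n₀ = 404.
Finite population correction with N = 1,046: n = n₀ / (1 + (n₀−1)/N) = 404 / (1 + 403/1046) = 404 / 1.3853 ≈ 291.64.
Rounding up, n = 292.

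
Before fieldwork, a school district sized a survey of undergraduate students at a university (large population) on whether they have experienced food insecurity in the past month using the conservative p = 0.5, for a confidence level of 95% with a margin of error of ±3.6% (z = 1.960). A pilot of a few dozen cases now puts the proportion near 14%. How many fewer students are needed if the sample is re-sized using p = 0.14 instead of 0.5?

385

Conservative (p = 0.5): n = 1.960² × 0.25 / 0.036² ≈ 741.05 → 742.
Using p = 0.14: p(1−p) = 0.1204, so n = 1.960² × 0.1204 / 0.036² ≈ 356.89 → 357.
Reduction: 742 − 357 = 385.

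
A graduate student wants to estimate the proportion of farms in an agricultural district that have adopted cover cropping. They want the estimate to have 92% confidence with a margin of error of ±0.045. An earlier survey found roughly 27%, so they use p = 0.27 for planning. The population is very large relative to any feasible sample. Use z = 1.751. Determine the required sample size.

299

With p = 0.27, p(1−p) = 0.1971.
n = z²·p(1−p)/E² = 1.751² × 0.1971 / 0.045² = 3.0660 × 0.1971 / 0.002025 ≈ 298.42.
Rounding up gives n = 299.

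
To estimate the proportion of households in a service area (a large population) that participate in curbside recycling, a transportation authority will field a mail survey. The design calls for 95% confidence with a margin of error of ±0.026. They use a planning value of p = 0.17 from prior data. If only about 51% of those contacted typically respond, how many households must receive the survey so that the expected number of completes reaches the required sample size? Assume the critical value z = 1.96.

1573

Completed interviews needed: n₀ = 1.96² × 0.1411 / 0.026² ≈ 801.85 → 802.
At a 51% response rate, contacts needed = 802 / 0.51 ≈ 1572.55 → 1573.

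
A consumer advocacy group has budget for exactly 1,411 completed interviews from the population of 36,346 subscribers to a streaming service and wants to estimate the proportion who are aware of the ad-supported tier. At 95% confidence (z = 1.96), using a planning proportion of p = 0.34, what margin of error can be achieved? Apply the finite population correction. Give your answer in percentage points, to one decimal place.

Finite-population factor: (N−n)/(N−1) = (36346−1411)/(36346−1) = 0.9612.
SE(p̂) = √[p(1−p)/n · (N−n)/(N−1)] = √[0.2244/1411 × 0.9612] = 0.01236.
E = z × SE = 1.96 × 0.01236 = 0.02423 ≈ 2.4 percentage points.

2.4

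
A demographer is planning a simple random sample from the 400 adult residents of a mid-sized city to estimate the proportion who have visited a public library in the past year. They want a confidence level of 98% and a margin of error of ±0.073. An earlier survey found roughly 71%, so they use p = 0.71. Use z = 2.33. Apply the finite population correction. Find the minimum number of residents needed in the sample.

138

Unadjusted: n₀ = 2.33² × 0.71 × 0.29 / 0.073² ≈ 209.76, so n₀ = 210.
Finite population correction with N = 400: n = n₀ / (1 + (n₀−1)/N) = 210 / (1 + 209/400) = 210 / 1.5225 ≈ 137.93.
Rounding up, n = 138.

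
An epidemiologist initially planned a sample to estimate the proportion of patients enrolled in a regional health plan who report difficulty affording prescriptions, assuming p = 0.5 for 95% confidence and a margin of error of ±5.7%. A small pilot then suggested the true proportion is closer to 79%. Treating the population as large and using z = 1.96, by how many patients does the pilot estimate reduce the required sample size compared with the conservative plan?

Conservative (p = 0.5): n = 1.96² × 0.25 / 0.057² ≈ 295.60 → 296.
Using p = 0.79: p(1−p) = 0.1659, so n = 1.96² × 0.1659 / 0.057² ≈ 196.16 → 197.
Reduction: 296 − 197 = 99.

99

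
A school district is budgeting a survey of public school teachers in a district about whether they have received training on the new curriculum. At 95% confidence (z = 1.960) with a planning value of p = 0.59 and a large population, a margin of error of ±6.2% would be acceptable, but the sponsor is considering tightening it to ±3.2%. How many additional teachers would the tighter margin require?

At ±6.2%: n = 1.960² × 0.2419 / 0.062² ≈ 241.75 → 242.
At ±3.2%: n = 1.960² × 0.2419 / 0.032² ≈ 907.50 → 908.
Additional respondents: 908 − 242 = 666.

666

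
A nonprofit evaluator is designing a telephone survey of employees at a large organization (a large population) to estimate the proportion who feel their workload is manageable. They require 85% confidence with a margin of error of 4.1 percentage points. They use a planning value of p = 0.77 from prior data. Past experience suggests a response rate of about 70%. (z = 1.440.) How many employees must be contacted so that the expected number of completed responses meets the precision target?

313

Completed interviews needed: n₀ = 1.440² × 0.1771 / 0.041² ≈ 218.46 → 219.
At a 70% response rate, contacts needed = 219 / 0.70 ≈ 312.86 → 313.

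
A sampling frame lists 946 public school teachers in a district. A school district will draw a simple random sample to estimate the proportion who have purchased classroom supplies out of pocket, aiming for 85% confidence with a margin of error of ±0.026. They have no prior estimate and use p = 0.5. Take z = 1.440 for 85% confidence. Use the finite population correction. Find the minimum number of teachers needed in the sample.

424

Unadjusted: n₀ = 1.440² × 0.50 × 0.50 / 0.026² ≈ 766.86, so n₀ = 767.
Finite population correction with N = 946: n = n₀ / (1 + (n₀−1)/N) = 767 / (1 + 766/946) = 767 / 1.8097 ≈ 423.82.
Rounding up, n = 424.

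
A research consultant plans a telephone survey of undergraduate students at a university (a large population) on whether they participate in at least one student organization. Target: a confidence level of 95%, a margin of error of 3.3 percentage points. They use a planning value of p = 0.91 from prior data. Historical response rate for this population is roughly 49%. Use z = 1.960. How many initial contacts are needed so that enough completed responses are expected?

Completed interviews needed: n₀ = 1.960² × 0.0819 / 0.033² ≈ 288.91 → 289.
At a 49% response rate, contacts needed = 289 / 0.49 ≈ 589.80 → 590.

590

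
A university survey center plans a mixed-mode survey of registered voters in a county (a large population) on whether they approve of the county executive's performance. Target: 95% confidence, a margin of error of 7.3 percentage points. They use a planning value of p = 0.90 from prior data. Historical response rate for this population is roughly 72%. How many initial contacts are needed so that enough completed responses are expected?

91

For 95% confidence, z = 1.960.
Completed interviews needed: n₀ = 1.960² × 0.0900 / 0.073² ≈ 64.88 → 65.
At a 72% response rate, contacts needed = 65 / 0.72 ≈ 90.28 → 91.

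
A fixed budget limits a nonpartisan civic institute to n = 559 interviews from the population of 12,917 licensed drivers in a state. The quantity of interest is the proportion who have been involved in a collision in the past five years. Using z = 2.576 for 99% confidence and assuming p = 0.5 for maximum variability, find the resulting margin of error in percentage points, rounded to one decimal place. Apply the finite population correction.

5.3

Finite-population factor: (N−n)/(N−1) = (12917−559)/(12917−1) = 0.9568.
SE(p̂) = √[p(1−p)/n · (N−n)/(N−1)] = √[0.2500/559 × 0.9568] = 0.02069.
E = z × SE = 2.576 × 0.02069 = 0.05329 ≈ 5.3 percentage points.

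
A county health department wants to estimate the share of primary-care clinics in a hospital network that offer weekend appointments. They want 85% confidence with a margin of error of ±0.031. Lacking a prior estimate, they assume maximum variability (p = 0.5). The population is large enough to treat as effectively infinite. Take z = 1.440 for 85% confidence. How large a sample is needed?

With p = 0.5, p(1−p) = 0.25.
n = z²·p(1−p)/E² = 1.440² × 0.2500 / 0.031² = 2.0736 × 0.2500 / 0.000961 ≈ 539.44.
Rounding up gives n = 540.

540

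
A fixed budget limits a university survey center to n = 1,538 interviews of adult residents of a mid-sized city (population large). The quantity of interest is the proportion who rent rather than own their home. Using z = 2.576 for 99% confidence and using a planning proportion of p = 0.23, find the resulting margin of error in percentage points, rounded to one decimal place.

SE(p̂) = √[p(1−p)/n] = √[0.1771/1538] = 0.01073.
E = z × SE = 2.576 × 0.01073 = 0.02764, or 2.8 percentage points.

2.8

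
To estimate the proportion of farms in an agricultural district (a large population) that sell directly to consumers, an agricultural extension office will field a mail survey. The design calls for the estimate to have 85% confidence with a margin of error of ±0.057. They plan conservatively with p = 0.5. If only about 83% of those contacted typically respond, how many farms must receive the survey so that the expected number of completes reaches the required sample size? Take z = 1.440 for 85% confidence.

Completed interviews needed: n₀ = 1.440² × 0.2500 / 0.057² ≈ 159.56 → 160.
At an 83% response rate, contacts needed = 160 / 0.83 ≈ 192.77 → 193.

193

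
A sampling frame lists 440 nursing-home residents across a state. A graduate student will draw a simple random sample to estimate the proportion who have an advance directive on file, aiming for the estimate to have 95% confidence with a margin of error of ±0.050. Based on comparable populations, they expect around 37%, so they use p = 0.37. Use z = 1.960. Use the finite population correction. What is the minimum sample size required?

198

Unadjusted: n₀ = 1.960² × 0.37 × 0.63 / 0.050² ≈ 358.19, so n₀ = 359.
Finite population correction with N = 440: n = n₀ / (1 + (n₀−1)/N) = 359 / (1 + 358/440) = 359 / 1.8136 ≈ 197.94.
Rounding up, n = 198.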